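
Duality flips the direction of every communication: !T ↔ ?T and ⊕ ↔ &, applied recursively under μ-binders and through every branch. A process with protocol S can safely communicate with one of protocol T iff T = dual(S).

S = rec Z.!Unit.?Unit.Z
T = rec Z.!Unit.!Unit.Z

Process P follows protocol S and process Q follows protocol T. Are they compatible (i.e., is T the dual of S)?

rec Z vs rec Z  ok (μ self-dual)
  !Unit vs !Unit  ✗ same direction on both sides — not dual

NO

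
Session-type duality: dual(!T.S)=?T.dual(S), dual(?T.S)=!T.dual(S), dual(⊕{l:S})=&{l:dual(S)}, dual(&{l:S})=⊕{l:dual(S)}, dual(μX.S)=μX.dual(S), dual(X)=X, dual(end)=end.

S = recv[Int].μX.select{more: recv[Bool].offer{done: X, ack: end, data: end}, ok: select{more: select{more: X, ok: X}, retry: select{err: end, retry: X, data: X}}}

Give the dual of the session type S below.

recv[Int] = send[Int]
  μX = μX  (μ self-dual)
    select{more,ok} = offer{more,ok}  (⊕→&)
      [more]
        recv[Bool] = send[Bool]
          offer{done,ack,data} = select{done,ack,data}  (offer→select)
            [done]
              X self-dual
            [ack]
              end self-dual
            [data]
              end self-dual
      [ok]
        select{more,retry} = offer{more,retry}  (⊕→&)
          [more]
            select{more,ok} = offer{more,ok}  (⊕→&)
              [more]
                X self-dual
              [ok]
                X self-dual
          [retry]
            select{err,retry,data} = offer{err,retry,data}  (⊕→&)
              [err]
                end self-dual
              [retry]
                X self-dual
              [data]
                X self-dual

send[Int].μX.offer{more: send[Bool].select{done: X, ack: end, data: end}, ok: offer{more: offer{more: X, ok: X}, retry: offer{err: end, retry: X, data: X}}}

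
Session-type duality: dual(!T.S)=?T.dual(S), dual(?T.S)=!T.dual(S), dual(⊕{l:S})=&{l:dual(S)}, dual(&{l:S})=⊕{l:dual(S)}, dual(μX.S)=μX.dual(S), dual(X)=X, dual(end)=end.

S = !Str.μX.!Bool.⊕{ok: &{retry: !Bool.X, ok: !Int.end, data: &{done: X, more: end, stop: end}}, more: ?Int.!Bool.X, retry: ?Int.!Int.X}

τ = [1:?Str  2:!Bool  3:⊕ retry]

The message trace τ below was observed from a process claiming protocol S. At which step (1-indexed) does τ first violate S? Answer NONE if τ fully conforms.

step 1: got ?Str, protocol expects !Str  ✗

1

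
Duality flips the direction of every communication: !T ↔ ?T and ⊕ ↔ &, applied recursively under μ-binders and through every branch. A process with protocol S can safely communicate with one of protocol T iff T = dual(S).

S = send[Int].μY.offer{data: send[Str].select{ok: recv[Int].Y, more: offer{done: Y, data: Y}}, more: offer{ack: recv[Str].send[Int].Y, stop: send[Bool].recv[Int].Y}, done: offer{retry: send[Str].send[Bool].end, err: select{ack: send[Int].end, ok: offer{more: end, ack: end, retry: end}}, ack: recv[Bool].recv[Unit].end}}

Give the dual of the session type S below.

recv[Int].μY.select{data: recv[Str].offer{ok: send[Int].Y, more: select{done: Y, data: Y}}, more: select{ack: send[Str].recv[Int].Y, stop: recv[Bool].send[Int].Y}, done: select{retry: recv[Str].recv[Bool].end, err: offer{ack: recv[Int].end, ok: select{more: end, ack: end, retry: end}}, ack: send[Bool].send[Unit].end}}

send[Int] ↦ recv[Int]
  μY ↦ μY  (rec unchanged)
    offer{data,more,done} ↦ select{data,more,done}  (external→internal)
      case data:
        send[Str] ↦ recv[Str]
          select{ok,more} ↦ offer{ok,more}  (internal→external)
            case ok:
              recv[Int] ↦ send[Int]
                dual(Y) = Y
            case more:
              offer{done,data} ↦ select{done,data}  (external→internal)
                case done:
                  dual(Y) = Y
                case data:
                  dual(Y) = Y
      case more:
        offer{ack,stop} ↦ select{ack,stop}  (external→internal)
          case ack:
            recv[Str] ↦ send[Str]
              send[Int] ↦ recv[Int]
                dual(Y) = Y
          case stop:
            send[Bool] ↦ recv[Bool]
              recv[Int] ↦ send[Int]
                dual(Y) = Y
      case done:
        offer{retry,err,ack} ↦ select{retry,err,ack}  (external→internal)
          case retry:
            send[Str] ↦ recv[Str]
              send[Bool] ↦ recv[Bool]
                dual(end) = end
          case err:
            select{ack,ok} ↦ offer{ack,ok}  (internal→external)
              case ack:
                send[Int] ↦ recv[Int]
                  dual(end) = end
              case ok:
                offer{more,ack,retry} ↦ select{more,ack,retry}  (external→internal)
                  case more:
                    dual(end) = end
                  case ack:
                    dual(end) = end
                  case retry:
                    dual(end) = end
          case ack:
            recv[Bool] ↦ send[Bool]
              recv[Unit] ↦ send[Unit]
                dual(end) = end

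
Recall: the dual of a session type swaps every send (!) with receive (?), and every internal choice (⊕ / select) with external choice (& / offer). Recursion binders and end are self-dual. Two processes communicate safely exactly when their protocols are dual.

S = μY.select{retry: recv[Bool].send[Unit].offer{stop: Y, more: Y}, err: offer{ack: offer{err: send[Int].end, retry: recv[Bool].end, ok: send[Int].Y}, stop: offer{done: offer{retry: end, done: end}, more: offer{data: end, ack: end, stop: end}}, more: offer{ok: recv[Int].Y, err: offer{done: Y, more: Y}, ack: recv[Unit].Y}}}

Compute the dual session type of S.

μY = μY  (rec unchanged)
  select{retry,err} = offer{retry,err}  (select→offer)
    [retry]
      recv[Bool] = send[Bool]
        send[Unit] = recv[Unit]
          offer{stop,more} = select{stop,more}  (external→internal)
            [stop]
              dual(Y) = Y
            [more]
              dual(Y) = Y
    [err]
      offer{ack,stop,more} = select{ack,stop,more}  (external→internal)
        [ack]
          offer{err,retry,ok} = select{err,retry,ok}  (external→internal)
            [err]
              send[Int] = recv[Int]
                dual(end) = end
            [retry]
              recv[Bool] = send[Bool]
                dual(end) = end
            [ok]
              send[Int] = recv[Int]
                dual(Y) = Y
        [stop]
          offer{done,more} = select{done,more}  (external→internal)
            [done]
              offer{retry,done} = select{retry,done}  (external→internal)
                [retry]
                  dual(end) = end
                [done]
                  dual(end) = end
            [more]
              offer{data,ack,stop} = select{data,ack,stop}  (external→internal)
                [data]
                  dual(end) = end
                [ack]
                  dual(end) = end
                [stop]
                  dual(end) = end
        [more]
          offer{ok,err,ack} = select{ok,err,ack}  (external→internal)
            [ok]
              recv[Int] = send[Int]
                dual(Y) = Y
            [err]
              offer{done,more} = select{done,more}  (external→internal)
                [done]
                  dual(Y) = Y
                [more]
                  dual(Y) = Y
            [ack]
              recv[Unit] = send[Unit]
                dual(Y) = Y

μY.offer{retry: send[Bool].recv[Unit].select{stop: Y, more: Y}, err: select{ack: select{err: recv[Int].end, retry: send[Bool].end, ok: recv[Int].Y}, stop: select{done: select{retry: end, done: end}, more: select{data: end, ack: end, stop: end}}, more: select{ok: send[Int].Y, err: select{done: Y, more: Y}, ack: send[Unit].Y}}}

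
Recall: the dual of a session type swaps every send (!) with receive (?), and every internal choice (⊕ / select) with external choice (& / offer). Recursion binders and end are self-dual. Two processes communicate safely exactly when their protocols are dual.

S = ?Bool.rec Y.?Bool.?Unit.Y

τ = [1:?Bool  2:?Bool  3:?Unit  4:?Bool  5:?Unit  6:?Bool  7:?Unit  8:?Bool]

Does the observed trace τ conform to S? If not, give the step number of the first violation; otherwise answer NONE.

step 1: ?Bool  ✓  state: rec Y.…
step 2: ?Bool  ✓  state: ?Unit.rec Y.…
step 3: ?Unit  ✓  state: rec Y.…
step 4: ?Bool  ✓  state: ?Unit.rec Y.…
step 5: ?Unit  ✓  state: rec Y.…
step 6: ?Bool  ✓  state: ?Unit.rec Y.…
step 7: ?Unit  ✓  state: rec Y.…
step 8: ?Bool  ✓  state: ?Unit.rec Y.…
trace exhausted — no violation

NONE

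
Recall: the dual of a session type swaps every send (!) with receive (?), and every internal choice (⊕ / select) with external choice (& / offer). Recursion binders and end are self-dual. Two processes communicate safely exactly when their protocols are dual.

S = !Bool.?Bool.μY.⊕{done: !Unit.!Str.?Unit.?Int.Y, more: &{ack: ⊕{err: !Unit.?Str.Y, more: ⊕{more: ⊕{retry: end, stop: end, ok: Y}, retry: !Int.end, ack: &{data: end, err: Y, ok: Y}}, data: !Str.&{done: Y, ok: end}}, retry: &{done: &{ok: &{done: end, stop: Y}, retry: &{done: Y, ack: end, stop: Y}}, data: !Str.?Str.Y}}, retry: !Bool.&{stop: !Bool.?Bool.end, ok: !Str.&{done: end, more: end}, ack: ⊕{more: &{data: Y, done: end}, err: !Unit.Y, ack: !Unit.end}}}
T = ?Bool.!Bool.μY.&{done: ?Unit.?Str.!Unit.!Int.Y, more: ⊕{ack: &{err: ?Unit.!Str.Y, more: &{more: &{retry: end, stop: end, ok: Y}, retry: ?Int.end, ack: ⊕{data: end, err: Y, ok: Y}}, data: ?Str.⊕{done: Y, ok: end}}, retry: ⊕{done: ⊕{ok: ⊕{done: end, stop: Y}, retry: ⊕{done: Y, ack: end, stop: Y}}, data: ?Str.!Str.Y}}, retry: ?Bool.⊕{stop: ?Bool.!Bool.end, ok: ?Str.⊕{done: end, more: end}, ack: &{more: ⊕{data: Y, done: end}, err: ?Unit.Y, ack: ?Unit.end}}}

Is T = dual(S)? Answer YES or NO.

!Bool | ?Bool  ok
  ?Bool | !Bool  ok
    μY | μY  ok (rec unchanged)
      ⊕{done,more,retry} | &{done,more,retry}  ok label sets agree
        [done]
          !Unit | ?Unit  ok
            !Str | ?Str  ok
              ?Unit | !Unit  ok
                ?Int | !Int  ok
                  Y | Y  ok
        [more]
          &{ack,retry} | ⊕{ack,retry}  ok label sets agree
            [ack]
              ⊕{err,more,data} | &{err,more,data}  ok label sets agree
                [err]
                  !Unit | ?Unit  ok
                    ?Str | !Str  ok
                      Y | Y  ok
                [more]
                  ⊕{more,retry,ack} | &{more,retry,ack}  ok label sets agree
                    [more]
                      ⊕{retry,stop,ok} | &{retry,stop,ok}  ok label sets agree
                        [retry]
                          end | end  ok
                        [stop]
                          end | end  ok
                        [ok]
                          Y | Y  ok
                    [retry]
                      !Int | ?Int  ok
                        end | end  ok
                    [ack]
                      &{data,err,ok} | ⊕{data,err,ok}  ok label sets agree
                        [data]
                          end | end  ok
                        [err]
                          Y | Y  ok
                        [ok]
                          Y | Y  ok
                [data]
                  !Str | ?Str  ok
                    &{done,ok} | ⊕{done,ok}  ok label sets agree
                      [done]
                        Y | Y  ok
                      [ok]
                        end | end  ok
            [retry]
              &{done,data} | ⊕{done,data}  ok label sets agree
                [done]
                  &{ok,retry} | ⊕{ok,retry}  ok label sets agree
                    [ok]
                      &{done,stop} | ⊕{done,stop}  ok label sets agree
                        [done]
                          end | end  ok
                        [stop]
                          Y | Y  ok
                    [retry]
                      &{done,ack,stop} | ⊕{done,ack,stop}  ok label sets agree
                        [done]
                          Y | Y  ok
                        [ack]
                          end | end  ok
                        [stop]
                          Y | Y  ok
                [data]
                  !Str | ?Str  ok
                    ?Str | !Str  ok
                      Y | Y  ok
        [retry]
          !Bool | ?Bool  ok
            &{stop,ok,ack} | ⊕{stop,ok,ack}  ok label sets agree
              [stop]
                !Bool | ?Bool  ok
                  ?Bool | !Bool  ok
                    end | end  ok
              [ok]
                !Str | ?Str  ok
                  &{done,more} | ⊕{done,more}  ok label sets agree
                    [done]
                      end | end  ok
                    [more]
                      end | end  ok
              [ack]
                ⊕{more,err,ack} | &{more,err,ack}  ok label sets agree
                  [more]
                    &{data,done} | ⊕{data,done}  ok label sets agree
                      [data]
                        Y | Y  ok
                      [done]
                        end | end  ok
                  [err]
                    !Unit | ?Unit  ok
                      Y | Y  ok
                  [ack]
                    !Unit | ?Unit  ok
                      end | end  ok

YES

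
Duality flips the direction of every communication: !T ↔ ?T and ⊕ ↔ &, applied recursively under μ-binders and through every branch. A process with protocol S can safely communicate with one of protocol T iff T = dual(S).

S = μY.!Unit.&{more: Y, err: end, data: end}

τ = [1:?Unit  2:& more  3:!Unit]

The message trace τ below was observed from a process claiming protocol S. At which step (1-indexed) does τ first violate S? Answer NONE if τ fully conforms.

step 1: got ?Unit, protocol expects !Unit  ✗

1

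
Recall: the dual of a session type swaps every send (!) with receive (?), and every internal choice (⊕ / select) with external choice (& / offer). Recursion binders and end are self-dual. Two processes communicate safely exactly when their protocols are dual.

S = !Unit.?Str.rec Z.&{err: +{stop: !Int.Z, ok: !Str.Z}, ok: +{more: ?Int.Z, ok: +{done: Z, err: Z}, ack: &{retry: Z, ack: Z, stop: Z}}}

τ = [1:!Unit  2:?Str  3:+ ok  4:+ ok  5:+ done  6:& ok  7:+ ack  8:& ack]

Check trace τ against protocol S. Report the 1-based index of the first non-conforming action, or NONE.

3

@1 !Unit  match  cont: ?Str.rec Z.…
@2 ?Str  match  cont: rec Z.…
@3 got + ok, protocol expects & err or & ok  ✗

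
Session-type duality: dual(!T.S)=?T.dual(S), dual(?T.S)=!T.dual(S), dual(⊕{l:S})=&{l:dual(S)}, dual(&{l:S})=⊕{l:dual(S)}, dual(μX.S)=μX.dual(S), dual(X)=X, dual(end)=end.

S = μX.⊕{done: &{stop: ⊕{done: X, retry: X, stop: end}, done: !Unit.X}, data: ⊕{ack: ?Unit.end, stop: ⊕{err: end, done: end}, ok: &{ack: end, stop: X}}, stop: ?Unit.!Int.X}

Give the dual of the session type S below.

μX.&{done: ⊕{stop: &{done: X, retry: X, stop: end}, done: ?Unit.X}, data: &{ack: !Unit.end, stop: &{err: end, done: end}, ok: ⊕{ack: end, stop: X}}, stop: !Unit.?Int.X}

μX → μX  (binder kept)
  ⊕{done,data,stop} → &{done,data,stop}  (select→offer)
    • done:
      &{stop,done} → ⊕{stop,done}  (&→⊕)
        • stop:
          ⊕{done,retry,stop} → &{done,retry,stop}  (select→offer)
            • done:
              dual(X) = X
            • retry:
              dual(X) = X
            • stop:
              dual(end) = end
        • done:
          !Unit → ?Unit
            dual(X) = X
    • data:
      ⊕{ack,stop,ok} → &{ack,stop,ok}  (select→offer)
        • ack:
          ?Unit → !Unit
            dual(end) = end
        • stop:
          ⊕{err,done} → &{err,done}  (select→offer)
            • err:
              dual(end) = end
            • done:
              dual(end) = end
        • ok:
          &{ack,stop} → ⊕{ack,stop}  (&→⊕)
            • ack:
              dual(end) = end
            • stop:
              dual(X) = X
    • stop:
      ?Unit → !Unit
        !Int → ?Int
          dual(X) = X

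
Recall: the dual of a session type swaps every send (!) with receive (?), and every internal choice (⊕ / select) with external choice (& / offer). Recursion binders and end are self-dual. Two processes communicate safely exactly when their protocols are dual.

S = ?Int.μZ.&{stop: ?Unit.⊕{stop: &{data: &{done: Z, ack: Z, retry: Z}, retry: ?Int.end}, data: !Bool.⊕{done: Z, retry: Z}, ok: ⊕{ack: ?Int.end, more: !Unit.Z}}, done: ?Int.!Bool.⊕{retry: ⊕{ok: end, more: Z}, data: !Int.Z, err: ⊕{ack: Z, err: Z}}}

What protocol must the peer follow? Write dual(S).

!Int.μZ.⊕{stop: !Unit.&{stop: ⊕{data: ⊕{done: Z, ack: Z, retry: Z}, retry: !Int.end}, data: ?Bool.&{done: Z, retry: Z}, ok: &{ack: !Int.end, more: ?Unit.Z}}, done: !Int.?Bool.&{retry: &{ok: end, more: Z}, data: ?Int.Z, err: &{ack: Z, err: Z}}}

?Int → !Int
  μZ → μZ  (rec unchanged)
    &{stop,done} → ⊕{stop,done}  (&→⊕)
      • stop:
        ?Unit → !Unit
          ⊕{stop,data,ok} → &{stop,data,ok}  (⊕→&)
            • stop:
              &{data,retry} → ⊕{data,retry}  (&→⊕)
                • data:
                  &{done,ack,retry} → ⊕{done,ack,retry}  (&→⊕)
                    • done:
                      Z self-dual
                    • ack:
                      Z self-dual
                    • retry:
                      Z self-dual
                • retry:
                  ?Int → !Int
                    end self-dual
            • data:
              !Bool → ?Bool
                ⊕{done,retry} → &{done,retry}  (⊕→&)
                  • done:
                    Z self-dual
                  • retry:
                    Z self-dual
            • ok:
              ⊕{ack,more} → &{ack,more}  (⊕→&)
                • ack:
                  ?Int → !Int
                    end self-dual
                • more:
                  !Unit → ?Unit
                    Z self-dual
      • done:
        ?Int → !Int
          !Bool → ?Bool
            ⊕{retry,data,err} → &{retry,data,err}  (⊕→&)
              • retry:
                ⊕{ok,more} → &{ok,more}  (⊕→&)
                  • ok:
                    end self-dual
                  • more:
                    Z self-dual
              • data:
                !Int → ?Int
                  Z self-dual
              • err:
                ⊕{ack,err} → &{ack,err}  (⊕→&)
                  • ack:
                    Z self-dual
                  • err:
                    Z self-dual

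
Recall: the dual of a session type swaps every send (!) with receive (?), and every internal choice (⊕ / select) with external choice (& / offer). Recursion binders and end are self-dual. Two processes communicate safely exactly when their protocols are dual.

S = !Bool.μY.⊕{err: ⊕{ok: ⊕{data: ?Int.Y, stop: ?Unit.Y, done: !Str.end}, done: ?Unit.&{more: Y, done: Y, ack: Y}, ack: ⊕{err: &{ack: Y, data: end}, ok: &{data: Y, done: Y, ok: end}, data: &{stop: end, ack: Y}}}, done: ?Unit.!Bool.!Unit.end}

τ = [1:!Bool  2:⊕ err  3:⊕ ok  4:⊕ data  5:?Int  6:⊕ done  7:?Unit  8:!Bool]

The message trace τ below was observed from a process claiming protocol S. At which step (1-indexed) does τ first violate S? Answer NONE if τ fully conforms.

NONE

@1 !Bool  ✓  now at μY.…
@2 ⊕ err  ✓  now at ⊕{ok: ⊕{data: ?Int.μY.…, stop: ?Unit.μY.…, done: !Str.end}, done: ?Unit.&{more: μY.…, done: μY.…, ack: μY.…}, ack: ⊕{err: &{ack: μY.…, data: end}, ok: &{data: μY.…, done: μY.…, ok: end}, data: &{stop: end, ack: μY.…}}}
@3 ⊕ ok  ✓  now at ⊕{data: ?Int.μY.…, stop: ?Unit.μY.…, done: !Str.end}
@4 ⊕ data  ✓  now at ?Int.μY.…
@5 ?Int  ✓  now at μY.…
@6 ⊕ done  ✓  now at ?Unit.!Bool.!Unit.end
@7 ?Unit  ✓  now at !Bool.!Unit.end
@8 !Bool  ✓  now at !Unit.end
all 8 steps conform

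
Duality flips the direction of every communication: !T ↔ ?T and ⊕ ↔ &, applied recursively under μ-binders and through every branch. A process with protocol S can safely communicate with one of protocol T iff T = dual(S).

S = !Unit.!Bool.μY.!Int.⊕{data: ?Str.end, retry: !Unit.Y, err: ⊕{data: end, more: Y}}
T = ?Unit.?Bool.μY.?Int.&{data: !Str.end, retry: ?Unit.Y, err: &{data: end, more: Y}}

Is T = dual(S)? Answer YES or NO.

YES

!Unit ‖ ?Unit  match
  !Bool ‖ ?Bool  match
    μY ‖ μY  match (rec unchanged)
      !Int ‖ ?Int  match
        ⊕{data,retry,err} ‖ &{data,retry,err}  match label sets agree
          • data:
            ?Str ‖ !Str  match
              end ‖ end  match
          • retry:
            !Unit ‖ ?Unit  match
              Y ‖ Y  match
          • err:
            ⊕{data,more} ‖ &{data,more}  match label sets agree
              • data:
                end ‖ end  match
              • more:
                Y ‖ Y  match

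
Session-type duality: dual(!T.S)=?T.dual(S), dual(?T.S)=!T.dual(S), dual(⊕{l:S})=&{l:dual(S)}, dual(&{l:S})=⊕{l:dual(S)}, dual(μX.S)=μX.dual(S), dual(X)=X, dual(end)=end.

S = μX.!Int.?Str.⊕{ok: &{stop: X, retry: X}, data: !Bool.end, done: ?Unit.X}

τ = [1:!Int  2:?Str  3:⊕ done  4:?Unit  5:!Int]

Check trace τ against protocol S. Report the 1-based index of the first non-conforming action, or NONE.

NONE

step 1: !Int  ok  cont: ?Str.⊕{ok: &{stop: μX.…, retry: μX.…}, data: !Bool.end, done: ?Unit.μX.…}
step 2: ?Str  ok  cont: ⊕{ok: &{stop: μX.…, retry: μX.…}, data: !Bool.end, done: ?Unit.μX.…}
step 3: ⊕ done  ok  cont: ?Unit.μX.…
step 4: ?Unit  ok  cont: μX.…
step 5: !Int  ok  cont: ?Str.⊕{ok: &{stop: μX.…, retry: μX.…}, data: !Bool.end, done: ?Unit.μX.…}
all 5 steps conform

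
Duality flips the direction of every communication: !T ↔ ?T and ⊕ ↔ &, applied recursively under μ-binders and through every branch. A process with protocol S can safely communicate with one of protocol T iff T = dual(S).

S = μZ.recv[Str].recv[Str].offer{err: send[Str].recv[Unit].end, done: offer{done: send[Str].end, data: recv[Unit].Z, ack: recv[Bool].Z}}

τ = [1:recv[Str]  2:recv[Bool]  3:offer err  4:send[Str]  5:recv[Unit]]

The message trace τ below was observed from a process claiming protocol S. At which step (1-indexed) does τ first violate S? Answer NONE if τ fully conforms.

2

step 1: recv[Str]  ✓  state: recv[Str].offer{err: send[Str].recv[Unit].end, done: offer{done: send[Str].end, data: recv[Unit].μZ.…, ack: recv[Bool].μZ.…}}
step 2: got recv[Bool], protocol expects recv[Str]  ✗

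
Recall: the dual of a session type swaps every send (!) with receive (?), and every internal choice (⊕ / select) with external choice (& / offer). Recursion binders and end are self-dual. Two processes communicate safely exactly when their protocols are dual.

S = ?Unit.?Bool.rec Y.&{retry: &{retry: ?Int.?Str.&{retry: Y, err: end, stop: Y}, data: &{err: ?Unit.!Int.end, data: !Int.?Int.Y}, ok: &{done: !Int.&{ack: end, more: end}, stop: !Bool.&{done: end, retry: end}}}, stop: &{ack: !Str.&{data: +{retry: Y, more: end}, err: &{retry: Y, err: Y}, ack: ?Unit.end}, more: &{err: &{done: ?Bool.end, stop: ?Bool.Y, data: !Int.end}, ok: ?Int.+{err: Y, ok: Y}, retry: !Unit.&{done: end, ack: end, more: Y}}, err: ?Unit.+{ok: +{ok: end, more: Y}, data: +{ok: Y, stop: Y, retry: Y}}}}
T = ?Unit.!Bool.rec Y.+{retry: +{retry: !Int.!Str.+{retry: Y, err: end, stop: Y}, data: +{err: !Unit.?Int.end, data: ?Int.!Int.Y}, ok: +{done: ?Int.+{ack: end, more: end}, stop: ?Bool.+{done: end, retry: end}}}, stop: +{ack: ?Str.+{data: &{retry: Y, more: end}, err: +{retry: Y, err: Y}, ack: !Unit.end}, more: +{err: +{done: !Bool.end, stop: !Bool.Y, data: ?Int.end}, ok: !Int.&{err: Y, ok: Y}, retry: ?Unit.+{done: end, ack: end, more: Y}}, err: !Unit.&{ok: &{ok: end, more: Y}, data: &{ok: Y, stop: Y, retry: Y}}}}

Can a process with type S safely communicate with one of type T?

NO

?Unit vs ?Unit  ✗ same direction on both sides — not dual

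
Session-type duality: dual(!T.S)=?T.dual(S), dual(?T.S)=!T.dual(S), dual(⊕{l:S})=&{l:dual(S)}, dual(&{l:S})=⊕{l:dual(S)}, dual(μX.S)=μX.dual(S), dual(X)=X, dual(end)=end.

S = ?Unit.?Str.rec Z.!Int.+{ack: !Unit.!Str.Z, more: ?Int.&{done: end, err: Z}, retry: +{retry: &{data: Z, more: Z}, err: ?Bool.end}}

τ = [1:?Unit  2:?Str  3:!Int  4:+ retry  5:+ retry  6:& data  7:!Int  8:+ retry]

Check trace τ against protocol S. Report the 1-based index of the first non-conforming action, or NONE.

NONE

@1 ?Unit  ✓  state: ?Str.rec Z.…
@2 ?Str  ✓  state: rec Z.…
@3 !Int  ✓  state: +{ack: !Unit.!Str.rec Z.…, more: ?Int.&{done: end, err: rec Z.…}, retry: +{retry: &{data: rec Z.…, more: rec Z.…}, err: ?Bool.end}}
@4 + retry  ✓  state: +{retry: &{data: rec Z.…, more: rec Z.…}, err: ?Bool.end}
@5 + retry  ✓  state: &{data: rec Z.…, more: rec Z.…}
@6 & data  ✓  state: rec Z.…
@7 !Int  ✓  state: +{ack: !Unit.!Str.rec Z.…, more: ?Int.&{done: end, err: rec Z.…}, retry: +{retry: &{data: rec Z.…, more: rec Z.…}, err: ?Bool.end}}
@8 + retry  ✓  state: +{retry: &{data: rec Z.…, more: rec Z.…}, err: ?Bool.end}
all 8 steps conform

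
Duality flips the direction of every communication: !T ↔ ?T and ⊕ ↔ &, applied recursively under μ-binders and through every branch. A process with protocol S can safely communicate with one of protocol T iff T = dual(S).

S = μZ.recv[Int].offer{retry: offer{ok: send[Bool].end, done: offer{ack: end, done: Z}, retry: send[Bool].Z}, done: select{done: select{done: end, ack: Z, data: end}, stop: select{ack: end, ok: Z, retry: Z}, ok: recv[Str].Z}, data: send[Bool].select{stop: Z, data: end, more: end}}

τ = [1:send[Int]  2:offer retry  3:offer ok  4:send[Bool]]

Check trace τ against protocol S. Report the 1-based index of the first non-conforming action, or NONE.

1

[1] got send[Int], protocol expects recv[Int]  ✗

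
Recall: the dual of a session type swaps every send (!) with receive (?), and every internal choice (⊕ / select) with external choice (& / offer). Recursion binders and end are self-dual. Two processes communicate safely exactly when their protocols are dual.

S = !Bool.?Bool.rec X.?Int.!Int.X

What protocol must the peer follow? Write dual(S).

!Bool = ?Bool
  ?Bool = !Bool
    rec X = rec X  (μ self-dual)
      ?Int = !Int
        !Int = ?Int
          dual(X) = X

?Bool.!Bool.rec X.!Int.?Int.X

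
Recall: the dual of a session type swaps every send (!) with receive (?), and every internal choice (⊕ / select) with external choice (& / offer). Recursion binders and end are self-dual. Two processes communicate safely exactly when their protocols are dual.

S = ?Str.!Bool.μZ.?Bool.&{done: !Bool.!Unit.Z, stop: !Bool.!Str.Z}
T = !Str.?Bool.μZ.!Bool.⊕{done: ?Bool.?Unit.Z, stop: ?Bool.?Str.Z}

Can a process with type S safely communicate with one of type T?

?Str ‖ !Str  ✓
  !Bool ‖ ?Bool  ✓
    μZ ‖ μZ  ✓ (binder kept)
      ?Bool ‖ !Bool  ✓
        &{done,stop} ‖ ⊕{done,stop}  ✓ same labels
          [done]
            !Bool ‖ ?Bool  ✓
              !Unit ‖ ?Unit  ✓
                Z ‖ Z  ✓
          [stop]
            !Bool ‖ ?Bool  ✓
              !Str ‖ ?Str  ✓
                Z ‖ Z  ✓

YES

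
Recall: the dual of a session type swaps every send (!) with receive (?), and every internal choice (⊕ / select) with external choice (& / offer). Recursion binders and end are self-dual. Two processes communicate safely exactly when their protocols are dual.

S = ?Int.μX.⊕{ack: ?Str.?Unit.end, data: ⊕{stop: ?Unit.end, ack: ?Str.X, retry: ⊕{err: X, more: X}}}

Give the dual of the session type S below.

!Int.μX.&{ack: !Str.!Unit.end, data: &{stop: !Unit.end, ack: !Str.X, retry: &{err: X, more: X}}}

?Int = !Int
  μX = μX  (binder kept)
    ⊕{ack,data} = &{ack,data}  (⊕→&)
      [ack]
        ?Str = !Str
          ?Unit = !Unit
            end ↦ end
      [data]
        ⊕{stop,ack,retry} = &{stop,ack,retry}  (⊕→&)
          [stop]
            ?Unit = !Unit
              end ↦ end
          [ack]
            ?Str = !Str
              X ↦ X
          [retry]
            ⊕{err,more} = &{err,more}  (⊕→&)
              [err]
                X ↦ X
              [more]
                X ↦ X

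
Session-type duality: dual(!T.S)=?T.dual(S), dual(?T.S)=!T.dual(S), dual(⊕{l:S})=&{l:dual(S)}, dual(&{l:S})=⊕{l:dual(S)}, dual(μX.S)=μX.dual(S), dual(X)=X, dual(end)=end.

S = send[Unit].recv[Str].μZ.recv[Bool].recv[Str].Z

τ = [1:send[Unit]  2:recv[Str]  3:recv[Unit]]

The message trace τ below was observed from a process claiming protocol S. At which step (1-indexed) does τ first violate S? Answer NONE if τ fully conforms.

3

@1 send[Unit]  match  now at recv[Str].μZ.…
@2 recv[Str]  match  now at μZ.…
@3 got recv[Unit], protocol expects recv[Bool]  ✗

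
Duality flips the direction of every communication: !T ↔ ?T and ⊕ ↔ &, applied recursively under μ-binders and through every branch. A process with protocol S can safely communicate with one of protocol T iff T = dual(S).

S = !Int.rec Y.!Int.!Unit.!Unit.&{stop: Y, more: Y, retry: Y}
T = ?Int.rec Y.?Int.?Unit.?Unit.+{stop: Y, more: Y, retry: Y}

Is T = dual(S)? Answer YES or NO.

!Int vs ?Int  ok
  rec Y vs rec Y  ok (rec unchanged)
    !Int vs ?Int  ok
      !Unit vs ?Unit  ok
        !Unit vs ?Unit  ok
          &{stop,more,retry} vs +{stop,more,retry}  ok labels match
            [stop]
              Y vs Y  ok
            [more]
              Y vs Y  ok
            [retry]
              Y vs Y  ok

YES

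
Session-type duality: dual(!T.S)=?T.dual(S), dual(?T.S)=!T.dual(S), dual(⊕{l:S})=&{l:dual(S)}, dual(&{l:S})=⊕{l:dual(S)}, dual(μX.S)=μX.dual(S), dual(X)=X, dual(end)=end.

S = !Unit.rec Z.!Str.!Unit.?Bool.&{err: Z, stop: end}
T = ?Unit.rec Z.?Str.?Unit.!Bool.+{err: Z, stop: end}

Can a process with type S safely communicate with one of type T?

!Unit | ?Unit  match
  rec Z | rec Z  match (rec unchanged)
    !Str | ?Str  match
      !Unit | ?Unit  match
        ?Bool | !Bool  match
          &{err,stop} | +{err,stop}  match label sets agree
            • err:
              Z | Z  match
            • stop:
              end | end  match

YES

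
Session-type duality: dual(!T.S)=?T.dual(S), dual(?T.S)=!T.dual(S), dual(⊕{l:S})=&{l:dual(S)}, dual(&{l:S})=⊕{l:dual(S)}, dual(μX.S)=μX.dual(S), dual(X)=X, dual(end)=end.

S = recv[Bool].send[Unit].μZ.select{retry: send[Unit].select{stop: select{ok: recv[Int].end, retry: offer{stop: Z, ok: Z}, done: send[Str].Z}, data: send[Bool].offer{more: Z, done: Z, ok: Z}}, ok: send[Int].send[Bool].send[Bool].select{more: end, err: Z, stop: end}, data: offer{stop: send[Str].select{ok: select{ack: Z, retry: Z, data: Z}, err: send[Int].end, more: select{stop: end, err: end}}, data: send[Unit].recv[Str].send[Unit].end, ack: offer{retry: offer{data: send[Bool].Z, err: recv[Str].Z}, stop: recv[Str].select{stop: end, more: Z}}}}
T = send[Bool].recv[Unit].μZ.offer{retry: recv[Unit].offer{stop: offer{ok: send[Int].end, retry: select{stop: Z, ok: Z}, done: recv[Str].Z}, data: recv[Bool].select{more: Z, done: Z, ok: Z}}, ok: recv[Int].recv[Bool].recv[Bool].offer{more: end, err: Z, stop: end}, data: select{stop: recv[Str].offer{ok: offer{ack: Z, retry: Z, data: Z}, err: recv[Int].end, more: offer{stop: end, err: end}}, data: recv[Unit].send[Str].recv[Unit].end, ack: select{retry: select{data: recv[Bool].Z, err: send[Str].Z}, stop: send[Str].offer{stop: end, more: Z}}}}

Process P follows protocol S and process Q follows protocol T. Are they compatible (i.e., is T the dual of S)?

YES

recv[Bool] vs send[Bool]  ok
  send[Unit] vs recv[Unit]  ok
    μZ vs μZ  ok (μ self-dual)
      select{retry,ok,data} vs offer{retry,ok,data}  ok labels match
        • retry:
          send[Unit] vs recv[Unit]  ok
            select{stop,data} vs offer{stop,data}  ok labels match
              • stop:
                select{ok,retry,done} vs offer{ok,retry,done}  ok labels match
                  • ok:
                    recv[Int] vs send[Int]  ok
                      end vs end  ok
                  • retry:
                    offer{stop,ok} vs select{stop,ok}  ok labels match
                      • stop:
                        Z vs Z  ok
                      • ok:
                        Z vs Z  ok
                  • done:
                    send[Str] vs recv[Str]  ok
                      Z vs Z  ok
              • data:
                send[Bool] vs recv[Bool]  ok
                  offer{more,done,ok} vs select{more,done,ok}  ok labels match
                    • more:
                      Z vs Z  ok
                    • done:
                      Z vs Z  ok
                    • ok:
                      Z vs Z  ok
        • ok:
          send[Int] vs recv[Int]  ok
            send[Bool] vs recv[Bool]  ok
              send[Bool] vs recv[Bool]  ok
                select{more,err,stop} vs offer{more,err,stop}  ok labels match
                  • more:
                    end vs end  ok
                  • err:
                    Z vs Z  ok
                  • stop:
                    end vs end  ok
        • data:
          offer{stop,data,ack} vs select{stop,data,ack}  ok labels match
            • stop:
              send[Str] vs recv[Str]  ok
                select{ok,err,more} vs offer{ok,err,more}  ok labels match
                  • ok:
                    select{ack,retry,data} vs offer{ack,retry,data}  ok labels match
                      • ack:
                        Z vs Z  ok
                      • retry:
                        Z vs Z  ok
                      • data:
                        Z vs Z  ok
                  • err:
                    send[Int] vs recv[Int]  ok
                      end vs end  ok
                  • more:
                    select{stop,err} vs offer{stop,err}  ok labels match
                      • stop:
                        end vs end  ok
                      • err:
                        end vs end  ok
            • data:
              send[Unit] vs recv[Unit]  ok
                recv[Str] vs send[Str]  ok
                  send[Unit] vs recv[Unit]  ok
                    end vs end  ok
            • ack:
              offer{retry,stop} vs select{retry,stop}  ok labels match
                • retry:
                  offer{data,err} vs select{data,err}  ok labels match
                    • data:
                      send[Bool] vs recv[Bool]  ok
                        Z vs Z  ok
                    • err:
                      recv[Str] vs send[Str]  ok
                        Z vs Z  ok
                • stop:
                  recv[Str] vs send[Str]  ok
                    select{stop,more} vs offer{stop,more}  ok labels match
                      • stop:
                        end vs end  ok
                      • more:
                        Z vs Z  ok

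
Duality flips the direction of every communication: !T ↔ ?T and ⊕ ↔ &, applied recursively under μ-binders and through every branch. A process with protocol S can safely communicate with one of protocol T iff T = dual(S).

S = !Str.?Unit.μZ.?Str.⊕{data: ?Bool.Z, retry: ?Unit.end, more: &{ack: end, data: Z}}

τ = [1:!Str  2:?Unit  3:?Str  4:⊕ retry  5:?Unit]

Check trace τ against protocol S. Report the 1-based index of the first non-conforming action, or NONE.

NONE

step 1: !Str  match  cont: ?Unit.μZ.…
step 2: ?Unit  match  cont: μZ.…
step 3: ?Str  match  cont: ⊕{data: ?Bool.μZ.…, retry: ?Unit.end, more: &{ack: end, data: μZ.…}}
step 4: ⊕ retry  match  cont: ?Unit.end
step 5: ?Unit  match  cont: end
trace exhausted — no violation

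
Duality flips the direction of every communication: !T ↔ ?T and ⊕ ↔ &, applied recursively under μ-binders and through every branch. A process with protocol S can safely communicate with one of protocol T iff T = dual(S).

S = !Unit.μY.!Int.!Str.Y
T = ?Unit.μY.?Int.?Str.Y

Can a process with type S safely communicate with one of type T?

!Unit ‖ ?Unit  ✓
  μY ‖ μY  ✓ (rec unchanged)
    !Int ‖ ?Int  ✓
      !Str ‖ ?Str  ✓
        Y ‖ Y  ✓

YES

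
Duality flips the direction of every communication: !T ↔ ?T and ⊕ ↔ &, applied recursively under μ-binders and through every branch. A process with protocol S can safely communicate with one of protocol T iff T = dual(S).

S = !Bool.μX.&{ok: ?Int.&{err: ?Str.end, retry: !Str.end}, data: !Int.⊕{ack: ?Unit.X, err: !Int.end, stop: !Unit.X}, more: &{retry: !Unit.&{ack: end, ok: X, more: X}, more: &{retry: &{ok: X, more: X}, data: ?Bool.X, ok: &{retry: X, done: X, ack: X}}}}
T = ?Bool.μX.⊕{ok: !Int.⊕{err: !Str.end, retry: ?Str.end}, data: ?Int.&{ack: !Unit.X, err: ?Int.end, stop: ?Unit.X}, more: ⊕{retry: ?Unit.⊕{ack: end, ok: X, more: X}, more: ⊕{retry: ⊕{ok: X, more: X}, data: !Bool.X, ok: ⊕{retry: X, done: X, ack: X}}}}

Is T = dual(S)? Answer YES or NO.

YES

!Bool vs ?Bool  match
  μX vs μX  match (binder kept)
    &{ok,data,more} vs ⊕{ok,data,more}  match same labels
      [ok]
        ?Int vs !Int  match
          &{err,retry} vs ⊕{err,retry}  match same labels
            [err]
              ?Str vs !Str  match
                end vs end  match
            [retry]
              !Str vs ?Str  match
                end vs end  match
      [data]
        !Int vs ?Int  match
          ⊕{ack,err,stop} vs &{ack,err,stop}  match same labels
            [ack]
              ?Unit vs !Unit  match
                X vs X  match
            [err]
              !Int vs ?Int  match
                end vs end  match
            [stop]
              !Unit vs ?Unit  match
                X vs X  match
      [more]
        &{retry,more} vs ⊕{retry,more}  match same labels
          [retry]
            !Unit vs ?Unit  match
              &{ack,ok,more} vs ⊕{ack,ok,more}  match same labels
                [ack]
                  end vs end  match
                [ok]
                  X vs X  match
                [more]
                  X vs X  match
          [more]
            &{retry,data,ok} vs ⊕{retry,data,ok}  match same labels
              [retry]
                &{ok,more} vs ⊕{ok,more}  match same labels
                  [ok]
                    X vs X  match
                  [more]
                    X vs X  match
              [data]
                ?Bool vs !Bool  match
                  X vs X  match
              [ok]
                &{retry,done,ack} vs ⊕{retry,done,ack}  match same labels
                  [retry]
                    X vs X  match
                  [done]
                    X vs X  match
                  [ack]
                    X vs X  match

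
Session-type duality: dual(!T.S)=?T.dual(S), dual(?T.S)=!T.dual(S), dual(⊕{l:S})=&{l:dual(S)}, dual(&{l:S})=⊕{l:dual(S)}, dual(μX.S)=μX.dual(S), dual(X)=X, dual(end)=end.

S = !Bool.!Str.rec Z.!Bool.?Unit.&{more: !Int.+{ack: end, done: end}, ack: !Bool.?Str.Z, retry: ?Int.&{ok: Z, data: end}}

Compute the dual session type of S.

!Bool ↦ ?Bool
  !Str ↦ ?Str
    rec Z ↦ rec Z  (μ self-dual)
      !Bool ↦ ?Bool
        ?Unit ↦ !Unit
          &{more,ack,retry} ↦ +{more,ack,retry}  (external→internal)
            • more:
              !Int ↦ ?Int
                +{ack,done} ↦ &{ack,done}  (⊕→&)
                  • ack:
                    end self-dual
                  • done:
                    end self-dual
            • ack:
              !Bool ↦ ?Bool
                ?Str ↦ !Str
                  Z self-dual
            • retry:
              ?Int ↦ !Int
                &{ok,data} ↦ +{ok,data}  (external→internal)
                  • ok:
                    Z self-dual
                  • data:
                    end self-dual

?Bool.?Str.rec Z.?Bool.!Unit.+{more: ?Int.&{ack: end, done: end}, ack: ?Bool.!Str.Z, retry: !Int.+{ok: Z, data: end}}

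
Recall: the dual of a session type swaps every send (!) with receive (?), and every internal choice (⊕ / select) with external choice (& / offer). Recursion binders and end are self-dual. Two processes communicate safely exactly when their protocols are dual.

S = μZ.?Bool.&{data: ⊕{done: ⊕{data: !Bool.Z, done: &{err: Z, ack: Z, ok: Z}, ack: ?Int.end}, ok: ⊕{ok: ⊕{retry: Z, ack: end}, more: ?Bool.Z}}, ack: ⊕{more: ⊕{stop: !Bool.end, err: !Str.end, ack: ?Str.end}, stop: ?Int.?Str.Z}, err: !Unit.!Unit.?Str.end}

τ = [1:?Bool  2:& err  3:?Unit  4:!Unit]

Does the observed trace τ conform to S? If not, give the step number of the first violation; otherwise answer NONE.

3

[1] ?Bool  ok  state: &{data: ⊕{done: ⊕{data: !Bool.μZ.…, done: &{err: μZ.…, ack: μZ.…, ok: μZ.…}, ack: ?Int.end}, ok: ⊕{ok: ⊕{retry: μZ.…, ack: end}, more: ?Bool.μZ.…}}, ack: ⊕{more: ⊕{stop: !Bool.end, err: !Str.end, ack: ?Str.end}, stop: ?Int.?Str.μZ.…}, err: !Unit.!Unit.?Str.end}
[2] & err  ok  state: !Unit.!Unit.?Str.end
[3] got ?Unit, protocol expects !Unit  ✗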